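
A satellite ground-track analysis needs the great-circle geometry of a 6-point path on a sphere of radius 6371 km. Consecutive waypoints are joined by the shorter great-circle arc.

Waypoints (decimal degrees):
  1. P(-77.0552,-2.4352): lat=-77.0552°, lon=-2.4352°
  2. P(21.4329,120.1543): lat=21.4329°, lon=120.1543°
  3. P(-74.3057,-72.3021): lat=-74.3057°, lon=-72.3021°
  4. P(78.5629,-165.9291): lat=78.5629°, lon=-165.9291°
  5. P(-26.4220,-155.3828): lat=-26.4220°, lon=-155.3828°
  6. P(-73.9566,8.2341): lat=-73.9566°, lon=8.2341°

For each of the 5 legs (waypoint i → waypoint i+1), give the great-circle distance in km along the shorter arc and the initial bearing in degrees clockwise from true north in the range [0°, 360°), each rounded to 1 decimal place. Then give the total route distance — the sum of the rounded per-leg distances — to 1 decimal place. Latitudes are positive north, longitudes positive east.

Leg 1: dist=13113.5 km, bearing=117.4°
Leg 2: dist=14088.7 km, bearing=175.8°
Leg 3: dist=17931.5 km, bearing=322.0°
Leg 4: dist=11693.6 km, bearing=170.2°
Leg 5: dist=8788.3 km, bearing=175.4°
Total: 65615.6 km

Leg 1: φ1=-1.3448669, φ2=0.3740747, Δφ=1.7189416, Δλ=2.1395904 rad; a=sin²(Δφ/2)+cosφ1·cosφ2·sin²(Δλ/2)=0.7342188440; c=2·atan2(√a, √(1-a))=2.058317946; dist=6371·c=13113.544 ≈ 13113.5 km; running total=13113.5 km
Leg 1 bearing: y=sinΔλ·cosφ2=0.78428546, x=cosφ1·sinφ2-sinφ1·cosφ2·cosΔλ=-0.40677076; θ=atan2(y, x)=117.4136° ≈ 117.4°
Leg 2: φ1=0.3740747, φ2=-1.2968791, Δφ=-1.6709538, Δλ=-3.3589978 rad; a=sin²(Δφ/2)+cosφ1·cosφ2·sin²(Δλ/2)=0.7988296668; c=2·atan2(√a, √(1-a))=2.211374802; dist=6371·c=14088.669 ≈ 14088.7 km; running total=27202.2 km
Leg 2 bearing: y=sinΔλ·cosφ2=0.05834695, x=cosφ1·sinφ2-sinφ1·cosφ2·cosΔλ=-0.79962426; θ=atan2(y, x)=175.8266° ≈ 175.8°
Leg 3: φ1=-1.2968791, φ2=1.3711813, Δφ=2.6680604, Δλ=-1.6340994 rad; a=sin²(Δφ/2)+cosφ1·cosφ2·sin²(Δλ/2)=0.9734975916; c=2·atan2(√a, √(1-a))=2.814545862; dist=6371·c=17931.472 ≈ 17931.5 km; running total=45133.7 km
Leg 3 bearing: y=sinΔλ·cosφ2=-0.19789487, x=cosφ1·sinφ2-sinφ1·cosφ2·cosΔλ=0.25305680; θ=atan2(y, x)=-38.0260° <0 so +360° → 321.9740° ≈ 322.0°
Leg 4: φ1=1.3711813, φ2=-0.4611509, Δφ=-1.8323322, Δλ=0.1840677 rad; a=sin²(Δφ/2)+cosφ1·cosφ2·sin²(Δλ/2)=0.6307821250; c=2·atan2(√a, √(1-a))=1.835438847; dist=6371·c=11693.581 ≈ 11693.6 km; running total=56827.3 km
Leg 4 bearing: y=sinΔλ·cosφ2=0.16391088, x=cosφ1·sinφ2-sinφ1·cosφ2·cosΔλ=-0.95116632; θ=atan2(y, x)=170.2225° ≈ 170.2°
Leg 5: φ1=-0.4611509, φ2=-1.2907862, Δφ=-0.8296353, Δλ=2.8556536 rad; a=sin²(Δφ/2)+cosφ1·cosφ2·sin²(Δλ/2)=0.4048995911; c=2·atan2(√a, √(1-a))=1.379429632; dist=6371·c=8788.346 ≈ 8788.3 km; running total=65615.6 km
Leg 5 bearing: y=sinΔλ·cosφ2=0.07795121, x=cosφ1·sinφ2-sinφ1·cosφ2·cosΔλ=-0.97864562; θ=atan2(y, x)=175.4459° ≈ 175.4°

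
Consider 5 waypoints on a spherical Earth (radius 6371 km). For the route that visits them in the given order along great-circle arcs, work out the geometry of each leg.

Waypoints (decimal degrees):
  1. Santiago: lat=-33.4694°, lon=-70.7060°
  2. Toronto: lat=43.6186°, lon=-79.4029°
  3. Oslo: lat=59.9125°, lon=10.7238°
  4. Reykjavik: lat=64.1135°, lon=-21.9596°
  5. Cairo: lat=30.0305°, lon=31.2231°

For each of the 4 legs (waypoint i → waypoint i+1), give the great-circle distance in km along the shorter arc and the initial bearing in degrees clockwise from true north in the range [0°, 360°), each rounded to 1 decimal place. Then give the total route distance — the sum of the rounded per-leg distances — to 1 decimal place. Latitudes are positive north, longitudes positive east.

Leg 1: dist=8617.1 km, bearing=353.6°
Leg 2: dist=5938.8 km, bearing=38.6°
Leg 3: dist=1746.5 km, bearing=299.4°
Leg 4: dist=5271.7 km, bearing=109.7°
Total: 21574.1 km

Leg 1: φ1=-0.5841512, φ2=0.7612882, Δφ=1.3454394, Δλ=-0.1517895 rad; a=sin²(Δφ/2)+cosφ1·cosφ2·sin²(Δλ/2)=0.3917446865; c=2·atan2(√a, √(1-a))=1.352557433; dist=6371·c=8617.143 ≈ 8617.1 km; running total=8617.1 km
Leg 1 bearing: y=sinΔλ·cosφ2=-0.10946624, x=cosφ1·sinφ2-sinφ1·cosφ2·cosΔλ=0.97012385; θ=atan2(y, x)=-6.4379° <0 so +360° → 353.5621° ≈ 353.6°
Leg 2: φ1=0.7612882, φ2=1.0456704, Δφ=0.2843822, Δλ=1.5730077 rad; a=sin²(Δφ/2)+cosφ1·cosφ2·sin²(Δλ/2)=0.2019492059; c=2·atan2(√a, √(1-a))=0.932159380; dist=6371·c=5938.787 ≈ 5938.8 km; running total=14555.9 km
Leg 2 bearing: y=sinΔλ·cosφ2=0.50132075, x=cosφ1·sinφ2-sinφ1·cosφ2·cosΔλ=0.62716856; θ=atan2(y, x)=38.6367° ≈ 38.6°
Leg 3: φ1=1.0456704, φ2=1.1189917, Δφ=0.0733213, Δλ=-0.5704329 rad; a=sin²(Δφ/2)+cosφ1·cosφ2·sin²(Δλ/2)=0.0186707073; c=2·atan2(√a, √(1-a))=0.274139212; dist=6371·c=1746.541 ≈ 1746.5 km; running total=16302.4 km
Leg 3 bearing: y=sinΔλ·cosφ2=-0.23575697, x=cosφ1·sinφ2-sinφ1·cosφ2·cosΔλ=0.13306802; θ=atan2(y, x)=-60.5584° <0 so +360° → 299.4416° ≈ 299.4°
Leg 4: φ1=1.1189917, φ2=0.5241311, Δφ=-0.5948606, Δλ=0.9282132 rad; a=sin²(Δφ/2)+cosφ1·cosφ2·sin²(Δλ/2)=0.1616218454; c=2·atan2(√a, √(1-a))=0.827448614; dist=6371·c=5271.675 ≈ 5271.7 km; running total=21574.1 km
Leg 4 bearing: y=sinΔλ·cosφ2=0.69308386, x=cosφ1·sinφ2-sinφ1·cosφ2·cosΔλ=-0.24826529; θ=atan2(y, x)=109.7077° ≈ 109.7°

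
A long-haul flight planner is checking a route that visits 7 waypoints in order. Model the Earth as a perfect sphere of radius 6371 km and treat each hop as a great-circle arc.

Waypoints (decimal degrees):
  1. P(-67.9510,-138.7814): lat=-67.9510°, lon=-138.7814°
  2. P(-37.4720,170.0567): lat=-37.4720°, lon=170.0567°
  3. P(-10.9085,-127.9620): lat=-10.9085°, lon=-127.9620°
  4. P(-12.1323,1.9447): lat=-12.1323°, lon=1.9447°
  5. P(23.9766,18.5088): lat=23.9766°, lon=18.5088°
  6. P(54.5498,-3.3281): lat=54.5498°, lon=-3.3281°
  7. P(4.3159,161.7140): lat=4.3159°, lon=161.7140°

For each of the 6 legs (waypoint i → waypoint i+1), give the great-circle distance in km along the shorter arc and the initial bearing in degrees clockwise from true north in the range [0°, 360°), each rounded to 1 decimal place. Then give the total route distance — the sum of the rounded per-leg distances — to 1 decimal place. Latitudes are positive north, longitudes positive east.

Leg 1: dist=4597.6 km, bearing=290.6°
Leg 2: dist=6809.0 km, bearing=81.4°
Leg 3: dist=13919.0 km, bearing=113.4°
Leg 4: dist=4400.2 km, bearing=24.1°
Leg 5: dist=3849.4 km, bearing=337.7°
Leg 6: dist=13324.6 km, bearing=17.3°
Total: 46899.8 km

Leg 1: φ1=-1.1859687, φ2=-0.6540098, Δφ=0.5319589, Δλ=5.3902417 rad; a=sin²(Δφ/2)+cosφ1·cosφ2·sin²(Δλ/2)=0.1246393424; c=2·atan2(√a, √(1-a))=0.721643046; dist=6371·c=4597.588 ≈ 4597.6 km; running total=4597.6 km
Leg 1 bearing: y=sinΔλ·cosφ2=-0.61819132, x=cosφ1·sinφ2-sinφ1·cosφ2·cosΔλ=0.23293130; θ=atan2(y, x)=-69.3538° <0 so +360° → 290.6462° ≈ 290.6°
Leg 2: φ1=-0.6540098, φ2=-0.1903892, Δφ=0.4636205, Δλ=-5.2014075 rad; a=sin²(Δφ/2)+cosφ1·cosφ2·sin²(Δλ/2)=0.2593911277; c=2·atan2(√a, √(1-a))=1.068752977; dist=6371·c=6809.025 ≈ 6809.0 km; running total=11406.6 km
Leg 2 bearing: y=sinΔλ·cosφ2=0.86684280, x=cosφ1·sinφ2-sinφ1·cosφ2·cosΔλ=0.13043405; θ=atan2(y, x)=81.4429° ≈ 81.4°
Leg 3: φ1=-0.1903892, φ2=-0.2117486, Δφ=-0.0213593, Δλ=2.2672996 rad; a=sin²(Δφ/2)+cosφ1·cosφ2·sin²(Δλ/2)=0.7880522273; c=2·atan2(√a, √(1-a))=2.184751052; dist=6371·c=13919.049 ≈ 13919.0 km; running total=25325.6 km
Leg 3 bearing: y=sinΔλ·cosφ2=0.74995711, x=cosφ1·sinφ2-sinφ1·cosφ2·cosΔλ=-0.32506613; θ=atan2(y, x)=113.4341° ≈ 113.4°
Leg 4: φ1=-0.2117486, φ2=0.4184706, Δφ=0.6302192, Δλ=0.2890981 rad; a=sin²(Δφ/2)+cosφ1·cosφ2·sin²(Δλ/2)=0.1145862539; c=2·atan2(√a, √(1-a))=0.690657238; dist=6371·c=4400.177 ≈ 4400.2 km; running total=29725.8 km
Leg 4 bearing: y=sinΔλ·cosφ2=0.26048805, x=cosφ1·sinφ2-sinφ1·cosφ2·cosΔλ=0.58135269; θ=atan2(y, x)=24.1358° ≈ 24.1°
Leg 5: φ1=0.4184706, φ2=0.9520736, Δφ=0.5336030, Δλ=-0.3811258 rad; a=sin²(Δφ/2)+cosφ1·cosφ2·sin²(Δλ/2)=0.0885228113; c=2·atan2(√a, √(1-a))=0.604204342; dist=6371·c=3849.386 ≈ 3849.4 km; running total=33575.2 km
Leg 5 bearing: y=sinΔλ·cosφ2=-0.21573831, x=cosφ1·sinφ2-sinφ1·cosφ2·cosΔλ=0.52555026; θ=atan2(y, x)=-22.3181° <0 so +360° → 337.6819° ≈ 337.7°
Leg 6: φ1=0.9520736, φ2=0.0753267, Δφ=-0.8767470, Δλ=2.8805280 rad; a=sin²(Δφ/2)+cosφ1·cosφ2·sin²(Δλ/2)=0.7487244317; c=2·atan2(√a, √(1-a))=2.091451800; dist=6371·c=13324.639 ≈ 13324.6 km; running total=46899.8 km
Leg 6 bearing: y=sinΔλ·cosφ2=0.25737731, x=cosφ1·sinφ2-sinφ1·cosφ2·cosΔλ=0.82843319; θ=atan2(y, x)=17.2590° ≈ 17.3°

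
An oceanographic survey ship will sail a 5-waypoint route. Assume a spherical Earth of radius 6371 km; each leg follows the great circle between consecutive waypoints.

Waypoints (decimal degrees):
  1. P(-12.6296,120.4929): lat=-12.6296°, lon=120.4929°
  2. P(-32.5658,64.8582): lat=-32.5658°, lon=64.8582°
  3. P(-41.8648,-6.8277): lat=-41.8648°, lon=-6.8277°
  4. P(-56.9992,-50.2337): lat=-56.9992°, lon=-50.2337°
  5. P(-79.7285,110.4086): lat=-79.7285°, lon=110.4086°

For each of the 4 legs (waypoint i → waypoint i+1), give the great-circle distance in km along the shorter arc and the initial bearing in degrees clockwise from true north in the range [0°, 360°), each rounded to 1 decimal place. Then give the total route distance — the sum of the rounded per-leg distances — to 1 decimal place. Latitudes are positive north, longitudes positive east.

Leg 1: φ1=-0.2204281, φ2=-0.5683804, Δφ=-0.3479523, Δλ=-0.9710087 rad; a=sin²(Δφ/2)+cosφ1·cosφ2·sin²(Δλ/2)=0.2090507373; c=2·atan2(√a, √(1-a))=0.949735121; dist=6371·c=6050.762 ≈ 6050.8 km; running total=6050.8 km
Leg 1 bearing: y=sinΔλ·cosφ2=-0.69567231, x=cosφ1·sinφ2-sinφ1·cosφ2·cosΔλ=-0.42122933; θ=atan2(y, x)=-121.1949° <0 so +360° → 238.8051° ≈ 238.8°
Leg 2: φ1=-0.5683804, φ2=-0.7306786, Δφ=-0.1622982, Δλ=-1.2511550 rad; a=sin²(Δφ/2)+cosφ1·cosφ2·sin²(Δλ/2)=0.2217775430; c=2·atan2(√a, √(1-a))=0.980695364; dist=6371·c=6248.010 ≈ 6248.0 km; running total=12298.8 km
Leg 2 bearing: y=sinΔλ·cosφ2=-0.70700018, x=cosφ1·sinφ2-sinφ1·cosφ2·cosΔλ=-0.43648574; θ=atan2(y, x)=-121.6902° <0 so +360° → 238.3098° ≈ 238.3°
Leg 3: φ1=-0.7306786, φ2=-0.9948237, Δφ=-0.2641451, Δλ=-0.7575776 rad; a=sin²(Δφ/2)+cosφ1·cosφ2·sin²(Δλ/2)=0.0728090319; c=2·atan2(√a, √(1-a))=0.546436048; dist=6371·c=3481.344 ≈ 3481.3 km; running total=15780.1 km
Leg 3 bearing: y=sinΔλ·cosφ2=-0.37426416, x=cosφ1·sinφ2-sinφ1·cosφ2·cosΔλ=-0.36049666; θ=atan2(y, x)=-133.9266° <0 so +360° → 226.0734° ≈ 226.1°
Leg 4: φ1=-0.9948237, φ2=-1.3915248, Δφ=-0.3967011, Δλ=2.8037371 rad; a=sin²(Δφ/2)+cosφ1·cosφ2·sin²(Δλ/2)=0.1332027211; c=2·atan2(√a, √(1-a))=0.747200043; dist=6371·c=4760.411 ≈ 4760.4 km; running total=20540.5 km
Leg 4 bearing: y=sinΔλ·cosφ2=0.05910439, x=cosφ1·sinφ2-sinφ1·cosφ2·cosΔλ=-0.67701233; θ=atan2(y, x)=175.0106° ≈ 175.0°

Leg 1: dist=6050.8 km, bearing=238.8°
Leg 2: dist=6248.0 km, bearing=238.3°
Leg 3: dist=3481.3 km, bearing=226.1°
Leg 4: dist=4760.4 km, bearing=175.0°
Total: 20540.5 km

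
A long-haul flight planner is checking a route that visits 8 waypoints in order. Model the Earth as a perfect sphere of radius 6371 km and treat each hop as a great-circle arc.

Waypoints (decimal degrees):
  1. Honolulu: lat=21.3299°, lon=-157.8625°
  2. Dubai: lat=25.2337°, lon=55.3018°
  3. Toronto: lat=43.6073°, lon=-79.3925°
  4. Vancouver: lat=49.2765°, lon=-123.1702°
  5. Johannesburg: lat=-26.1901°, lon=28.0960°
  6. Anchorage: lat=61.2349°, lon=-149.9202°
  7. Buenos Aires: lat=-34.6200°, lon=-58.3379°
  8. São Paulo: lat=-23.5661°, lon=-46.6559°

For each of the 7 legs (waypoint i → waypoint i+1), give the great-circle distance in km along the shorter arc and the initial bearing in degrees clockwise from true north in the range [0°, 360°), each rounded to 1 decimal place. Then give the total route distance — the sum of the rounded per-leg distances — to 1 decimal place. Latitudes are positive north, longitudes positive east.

Leg 1: φ1=0.3722770, φ2=0.4404111, Δφ=0.0681342, Δλ=3.7204189 rad; a=sin²(Δφ/2)+cosφ1·cosφ2·sin²(Δλ/2)=0.7751457872; c=2·atan2(√a, √(1-a))=2.153509727; dist=6371·c=13720.010 ≈ 13720.0 km; running total=13720.0 km
Leg 1 bearing: y=sinΔλ·cosφ2=-0.49484109, x=cosφ1·sinφ2-sinφ1·cosφ2·cosΔλ=0.67254106; θ=atan2(y, x)=-36.3448° <0 so +360° → 323.6552° ≈ 323.7°
Leg 2: φ1=0.4404111, φ2=0.7610910, Δφ=0.3206798, Δλ=-2.3508590 rad; a=sin²(Δφ/2)+cosφ1·cosφ2·sin²(Δλ/2)=0.5833188477; c=2·atan2(√a, √(1-a))=1.738215024; dist=6371·c=11074.168 ≈ 11074.2 km; running total=24794.2 km
Leg 2 bearing: y=sinΔλ·cosφ2=-0.51472919, x=cosφ1·sinφ2-sinφ1·cosφ2·cosΔλ=0.84100282; θ=atan2(y, x)=-31.4684° <0 so +360° → 328.5316° ≈ 328.5°
Leg 3: φ1=0.7610910, φ2=0.8600372, Δφ=0.0989462, Δλ=-0.7640650 rad; a=sin²(Δφ/2)+cosφ1·cosφ2·sin²(Δλ/2)=0.0681020883; c=2·atan2(√a, √(1-a))=0.528040863; dist=6371·c=3364.148 ≈ 3364.1 km; running total=28158.3 km
Leg 3 bearing: y=sinΔλ·cosφ2=-0.45137734, x=cosφ1·sinφ2-sinφ1·cosφ2·cosΔλ=0.22386441; θ=atan2(y, x)=-63.6205° <0 so +360° → 296.3795° ≈ 296.4°
Leg 4: φ1=0.8600372, φ2=-0.4571035, Δφ=-1.3171406, Δλ=2.6400932 rad; a=sin²(Δφ/2)+cosφ1·cosφ2·sin²(Δλ/2)=0.9239132023; c=2·atan2(√a, √(1-a))=2.582669083; dist=6371·c=16454.185 ≈ 16454.2 km; running total=44612.5 km
Leg 4 bearing: y=sinΔλ·cosφ2=0.43138543, x=cosφ1·sinφ2-sinφ1·cosφ2·cosΔλ=0.30837801; θ=atan2(y, x)=54.4407° ≈ 54.4°
Leg 5: φ1=-0.4571035, φ2=1.0687506, Δφ=1.5258541, Δλ=-3.1069688 rad; a=sin²(Δφ/2)+cosφ1·cosφ2·sin²(Δλ/2)=0.9092222519; c=2·atan2(√a, √(1-a))=2.529494941; dist=6371·c=16115.412 ≈ 16115.4 km; running total=60727.9 km
Leg 5 bearing: y=sinΔλ·cosφ2=-0.01665835, x=cosφ1·sinφ2-sinφ1·cosφ2·cosΔλ=0.57434406; θ=atan2(y, x)=-1.6613° <0 so +360° → 358.3387° ≈ 358.3°
Leg 6: φ1=1.0687506, φ2=-0.6042330, Δφ=-1.6729836, Δλ=1.5984127 rad; a=sin²(Δφ/2)+cosφ1·cosφ2·sin²(Δλ/2)=0.7544793602; c=2·atan2(√a, √(1-a))=2.104771006; dist=6371·c=13409.496 ≈ 13409.5 km; running total=74137.4 km
Leg 6 bearing: y=sinΔλ·cosφ2=0.82262431, x=cosφ1·sinφ2-sinφ1·cosφ2·cosΔλ=-0.25347636; θ=atan2(y, x)=107.1257° ≈ 107.1°
Leg 7: φ1=-0.6042330, φ2=-0.4113060, Δφ=0.1929270, Δλ=0.2038894 rad; a=sin²(Δφ/2)+cosφ1·cosφ2·sin²(Δλ/2)=0.0170885312; c=2·atan2(√a, √(1-a))=0.262196625; dist=6371·c=1670.455 ≈ 1670.5 km; running total=75807.9 km
Leg 7 bearing: y=sinΔλ·cosφ2=0.18559274, x=cosφ1·sinφ2-sinφ1·cosφ2·cosΔλ=0.18094582; θ=atan2(y, x)=45.7263° ≈ 45.7°

Leg 1: dist=13720.0 km, bearing=323.7°
Leg 2: dist=11074.2 km, bearing=328.5°
Leg 3: dist=3364.1 km, bearing=296.4°
Leg 4: dist=16454.2 km, bearing=54.4°
Leg 5: dist=16115.4 km, bearing=358.3°
Leg 6: dist=13409.5 km, bearing=107.1°
Leg 7: dist=1670.5 km, bearing=45.7°
Total: 75807.9 km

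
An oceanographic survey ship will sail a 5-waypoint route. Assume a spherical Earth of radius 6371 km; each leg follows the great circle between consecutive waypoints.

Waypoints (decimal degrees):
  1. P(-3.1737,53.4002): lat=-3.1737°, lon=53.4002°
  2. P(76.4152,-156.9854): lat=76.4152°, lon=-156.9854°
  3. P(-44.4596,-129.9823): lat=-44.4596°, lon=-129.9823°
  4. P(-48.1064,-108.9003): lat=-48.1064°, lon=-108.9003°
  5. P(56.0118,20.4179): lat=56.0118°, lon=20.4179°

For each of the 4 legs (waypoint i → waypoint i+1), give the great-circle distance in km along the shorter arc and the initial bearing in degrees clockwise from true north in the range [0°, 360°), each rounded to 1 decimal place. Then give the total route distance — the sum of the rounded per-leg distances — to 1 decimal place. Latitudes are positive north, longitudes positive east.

Leg 1: dist=11657.7 km, bearing=7.1°
Leg 2: dist=13577.2 km, bearing=157.5°
Leg 3: dist=1664.3 km, bearing=111.6°
Leg 4: dist=16525.8 km, bearing=56.2°
Total: 43425.0 km

Leg 1: φ1=-0.0553915, φ2=1.3336968, Δφ=1.3890884, Δλ=-3.6719214 rad; a=sin²(Δφ/2)+cosφ1·cosφ2·sin²(Δλ/2)=0.6280621494; c=2·atan2(√a, √(1-a))=1.829806946; dist=6371·c=11657.700 ≈ 11657.7 km; running total=11657.7 km
Leg 1 bearing: y=sinΔλ·cosφ2=0.11880844, x=cosφ1·sinφ2-sinφ1·cosφ2·cosΔλ=0.95931481; θ=atan2(y, x)=7.0600° ≈ 7.1°
Leg 2: φ1=1.3336968, φ2=-0.7759664, Δφ=-2.1096632, Δλ=0.4712930 rad; a=sin²(Δφ/2)+cosφ1·cosφ2·sin²(Δλ/2)=0.7657201952; c=2·atan2(√a, √(1-a))=2.131096374; dist=6371·c=13577.215 ≈ 13577.2 km; running total=25234.9 km
Leg 2 bearing: y=sinΔλ·cosφ2=0.32406763, x=cosφ1·sinφ2-sinφ1·cosφ2·cosΔλ=-0.78265656; θ=atan2(y, x)=157.5075° ≈ 157.5°
Leg 3: φ1=-0.7759664, φ2=-0.8396151, Δφ=-0.0636487, Δλ=0.3679503 rad; a=sin²(Δφ/2)+cosφ1·cosφ2·sin²(Δλ/2)=0.0169627616; c=2·atan2(√a, √(1-a))=0.261224429; dist=6371·c=1664.261 ≈ 1664.3 km; running total=26899.2 km
Leg 3 bearing: y=sinΔλ·cosφ2=0.24019193, x=cosφ1·sinφ2-sinφ1·cosφ2·cosΔλ=-0.09491018; θ=atan2(y, x)=111.5611° ≈ 111.6°
Leg 4: φ1=-0.8396151, φ2=0.9775903, Δφ=1.8172054, Δλ=2.2570284 rad; a=sin²(Δφ/2)+cosφ1·cosφ2·sin²(Δλ/2)=0.9268671009; c=2·atan2(√a, √(1-a))=2.593911388; dist=6371·c=16525.809 ≈ 16525.8 km; running total=43425.0 km
Leg 4 bearing: y=sinΔλ·cosφ2=0.43248133, x=cosφ1·sinφ2-sinφ1·cosφ2·cosΔλ=0.28999623; θ=atan2(y, x)=56.1565° ≈ 56.2°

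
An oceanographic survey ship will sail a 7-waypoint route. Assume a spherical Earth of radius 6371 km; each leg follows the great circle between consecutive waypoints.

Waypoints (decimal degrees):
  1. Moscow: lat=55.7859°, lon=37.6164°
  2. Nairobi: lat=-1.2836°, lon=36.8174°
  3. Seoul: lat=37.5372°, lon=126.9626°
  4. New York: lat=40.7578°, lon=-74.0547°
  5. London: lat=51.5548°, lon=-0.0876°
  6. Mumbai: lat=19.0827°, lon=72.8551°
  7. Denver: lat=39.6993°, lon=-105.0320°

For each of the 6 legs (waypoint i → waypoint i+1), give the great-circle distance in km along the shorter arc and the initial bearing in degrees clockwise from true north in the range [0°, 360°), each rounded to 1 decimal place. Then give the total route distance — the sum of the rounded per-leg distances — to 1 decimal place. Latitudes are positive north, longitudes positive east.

Leg 1: φ1=0.9736476, φ2=-0.0224030, Δφ=-0.9960507, Δλ=-0.0139452 rad; a=sin²(Δφ/2)+cosφ1·cosφ2·sin²(Δλ/2)=0.2282166674; c=2·atan2(√a, √(1-a))=0.996115798; dist=6371·c=6346.254 ≈ 6346.3 km; running total=6346.3 km
Leg 1 bearing: y=sinΔλ·cosφ2=-0.01394123, x=cosφ1·sinφ2-sinφ1·cosφ2·cosΔλ=-0.83925021; θ=atan2(y, x)=-179.0483° <0 so +360° → 180.9517° ≈ 181.0°
Leg 2: φ1=-0.0224030, φ2=0.6551477, Δφ=0.6775508, Δλ=1.5733305 rad; a=sin²(Δφ/2)+cosφ1·cosφ2·sin²(Δλ/2)=0.5078287637; c=2·atan2(√a, √(1-a))=1.586454494; dist=6371·c=10107.302 ≈ 10107.3 km; running total=16453.6 km
Leg 2 bearing: y=sinΔλ·cosφ2=0.79295538, x=cosφ1·sinφ2-sinφ1·cosφ2·cosΔλ=0.60907849; θ=atan2(y, x)=52.4717° ≈ 52.5°
Leg 3: φ1=0.6551477, φ2=0.7113578, Δφ=0.0562101, Δλ=-3.5084137 rad; a=sin²(Δφ/2)+cosφ1·cosφ2·sin²(Δλ/2)=0.5814565158; c=2·atan2(√a, √(1-a))=1.734438740; dist=6371·c=11050.109 ≈ 11050.1 km; running total=27503.7 km
Leg 3 bearing: y=sinΔλ·cosφ2=0.27166867, x=cosφ1·sinφ2-sinφ1·cosφ2·cosΔλ=0.94850170; θ=atan2(y, x)=15.9827° ≈ 16.0°
Leg 4: φ1=0.7113578, φ2=0.8998010, Δφ=0.1884432, Δλ=1.2909694 rad; a=sin²(Δφ/2)+cosφ1·cosφ2·sin²(Δλ/2)=0.1792990387; c=2·atan2(√a, √(1-a))=0.874472142; dist=6371·c=5571.262 ≈ 5571.3 km; running total=33075.0 km
Leg 4 bearing: y=sinΔλ·cosφ2=0.59758117, x=cosφ1·sinφ2-sinφ1·cosφ2·cosΔλ=0.48114480; θ=atan2(y, x)=51.1606° ≈ 51.2°
Leg 5: φ1=0.8998010, φ2=0.3330559, Δφ=-0.5667451, Δλ=1.2730903 rad; a=sin²(Δφ/2)+cosφ1·cosφ2·sin²(Δλ/2)=0.2857931799; c=2·atan2(√a, √(1-a))=1.128059915; dist=6371·c=7186.870 ≈ 7186.9 km; running total=40261.9 km
Leg 5 bearing: y=sinΔλ·cosφ2=0.90347680, x=cosφ1·sinφ2-sinφ1·cosφ2·cosΔλ=-0.01383538; θ=atan2(y, x)=90.8773° ≈ 90.9°
Leg 6: φ1=0.3330559, φ2=0.6928835, Δφ=0.3598276, Δλ=-3.1047156 rad; a=sin²(Δφ/2)+cosφ1·cosφ2·sin²(Δλ/2)=0.7589006721; c=2·atan2(√a, √(1-a))=2.115075251; dist=6371·c=13475.144 ≈ 13475.1 km; running total=53737.0 km
Leg 6 bearing: y=sinΔλ·cosφ2=-0.02836705, x=cosφ1·sinφ2-sinφ1·cosφ2·cosΔλ=0.85503045; θ=atan2(y, x)=-1.9002° <0 so +360° → 358.0998° ≈ 358.1°

Leg 1: dist=6346.3 km, bearing=181.0°
Leg 2: dist=10107.3 km, bearing=52.5°
Leg 3: dist=11050.1 km, bearing=16.0°
Leg 4: dist=5571.3 km, bearing=51.2°
Leg 5: dist=7186.9 km, bearing=90.9°
Leg 6: dist=13475.1 km, bearing=358.1°
Total: 53737.0 km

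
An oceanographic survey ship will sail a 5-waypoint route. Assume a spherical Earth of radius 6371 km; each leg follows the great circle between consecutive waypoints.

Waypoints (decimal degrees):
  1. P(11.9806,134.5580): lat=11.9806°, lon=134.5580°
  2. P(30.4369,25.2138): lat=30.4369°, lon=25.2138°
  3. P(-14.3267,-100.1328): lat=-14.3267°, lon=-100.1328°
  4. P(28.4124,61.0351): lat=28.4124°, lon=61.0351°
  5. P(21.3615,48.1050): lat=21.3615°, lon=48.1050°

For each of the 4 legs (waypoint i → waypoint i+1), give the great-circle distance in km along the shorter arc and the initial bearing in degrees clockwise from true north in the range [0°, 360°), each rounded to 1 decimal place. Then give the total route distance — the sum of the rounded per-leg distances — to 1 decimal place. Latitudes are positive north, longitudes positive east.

Leg 1: φ1=0.2091009, φ2=0.5312241, Δφ=0.3221232, Δλ=-1.9084163 rad; a=sin²(Δφ/2)+cosφ1·cosφ2·sin²(Δλ/2)=0.5871071212; c=2·atan2(√a, √(1-a))=1.745904078; dist=6371·c=11123.155 ≈ 11123.2 km; running total=11123.2 km
Leg 1 bearing: y=sinΔλ·cosφ2=-0.81351339, x=cosφ1·sinφ2-sinφ1·cosφ2·cosΔλ=0.55483813; θ=atan2(y, x)=-55.7050° <0 so +360° → 304.2950° ≈ 304.3°
Leg 2: φ1=0.5312241, φ2=-0.2500481, Δφ=-0.7812722, Δλ=-2.1877109 rad; a=sin²(Δφ/2)+cosφ1·cosφ2·sin²(Δλ/2)=0.8043186749; c=2·atan2(√a, √(1-a))=2.225138407; dist=6371·c=14176.357 ≈ 14176.4 km; running total=25299.6 km
Leg 2 bearing: y=sinΔλ·cosφ2=-0.79030051, x=cosφ1·sinφ2-sinφ1·cosφ2·cosΔλ=0.07060937; θ=atan2(y, x)=-84.8945° <0 so +360° → 275.1055° ≈ 275.1°
Leg 3: φ1=-0.2500481, φ2=0.4958899, Δφ=0.7459380, Δλ=2.8129105 rad; a=sin²(Δφ/2)+cosφ1·cosφ2·sin²(Δλ/2)=0.9621568563; c=2·atan2(√a, √(1-a))=2.750029697; dist=6371·c=17520.439 ≈ 17520.4 km; running total=42820.0 km
Leg 3 bearing: y=sinΔλ·cosφ2=0.28391381, x=cosφ1·sinφ2-sinφ1·cosφ2·cosΔλ=0.25502374; θ=atan2(y, x)=48.0684° ≈ 48.1°
Leg 4: φ1=0.4958899, φ2=0.3728285, Δφ=-0.1230614, Δλ=-0.2256728 rad; a=sin²(Δφ/2)+cosφ1·cosφ2·sin²(Δλ/2)=0.0141661669; c=2·atan2(√a, √(1-a))=0.238609056; dist=6371·c=1520.178 ≈ 1520.2 km; running total=44340.2 km
Leg 4 bearing: y=sinΔλ·cosφ2=-0.20838988, x=cosφ1·sinφ2-sinφ1·cosφ2·cosΔλ=-0.11151503; θ=atan2(y, x)=-118.1524° <0 so +360° → 241.8476° ≈ 241.8°

Leg 1: dist=11123.2 km, bearing=304.3°
Leg 2: dist=14176.4 km, bearing=275.1°
Leg 3: dist=17520.4 km, bearing=48.1°
Leg 4: dist=1520.2 km, bearing=241.8°
Total: 44340.2 km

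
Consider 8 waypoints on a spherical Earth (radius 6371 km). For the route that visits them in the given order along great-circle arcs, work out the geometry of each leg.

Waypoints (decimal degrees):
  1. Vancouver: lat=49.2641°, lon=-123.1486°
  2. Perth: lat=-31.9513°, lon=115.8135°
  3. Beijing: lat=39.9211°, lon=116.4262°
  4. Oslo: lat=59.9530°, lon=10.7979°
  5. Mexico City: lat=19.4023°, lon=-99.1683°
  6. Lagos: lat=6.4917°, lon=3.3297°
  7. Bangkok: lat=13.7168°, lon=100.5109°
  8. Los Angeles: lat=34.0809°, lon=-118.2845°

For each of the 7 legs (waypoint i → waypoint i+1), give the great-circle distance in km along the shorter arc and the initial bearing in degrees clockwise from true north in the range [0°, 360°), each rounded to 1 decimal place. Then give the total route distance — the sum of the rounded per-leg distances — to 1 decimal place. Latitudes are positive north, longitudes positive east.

Leg 1: φ1=0.8598207, φ2=-0.5576554, Δφ=-1.4174761, Δλ=4.1706754 rad; a=sin²(Δφ/2)+cosφ1·cosφ2·sin²(Δλ/2)=0.8432406416; c=2·atan2(√a, √(1-a))=2.327435187; dist=6371·c=14828.090 ≈ 14828.1 km; running total=14828.1 km
Leg 1 bearing: y=sinΔλ·cosφ2=-0.72701569, x=cosφ1·sinφ2-sinφ1·cosφ2·cosΔλ=-0.01384337; θ=atan2(y, x)=-91.0909° <0 so +360° → 268.9091° ≈ 268.9°
Leg 2: φ1=-0.5576554, φ2=0.6967546, Δφ=1.2544100, Δλ=0.0106936 rad; a=sin²(Δφ/2)+cosφ1·cosφ2·sin²(Δλ/2)=0.3444514697; c=2·atan2(√a, √(1-a))=1.254449171; dist=6371·c=7992.096 ≈ 7992.1 km; running total=22820.2 km
Leg 2 bearing: y=sinΔλ·cosφ2=0.00820110, x=cosφ1·sinφ2-sinφ1·cosφ2·cosΔλ=0.95034276; θ=atan2(y, x)=0.4944° ≈ 0.5°
Leg 3: φ1=0.6967546, φ2=1.0463772, Δφ=0.3496226, Δλ=-1.8435616 rad; a=sin²(Δφ/2)+cosφ1·cosφ2·sin²(Δλ/2)=0.2739787146; c=2·atan2(√a, √(1-a))=1.101742426; dist=6371·c=7019.201 ≈ 7019.2 km; running total=29839.4 km
Leg 3 bearing: y=sinΔλ·cosφ2=-0.48219879, x=cosφ1·sinφ2-sinφ1·cosφ2·cosΔλ=0.75042777; θ=atan2(y, x)=-32.7234° <0 so +360° → 327.2766° ≈ 327.3°
Leg 4: φ1=1.0463772, φ2=0.3386340, Δφ=-0.7077432, Δλ=-1.9192723 rad; a=sin²(Δφ/2)+cosφ1·cosφ2·sin²(Δλ/2)=0.4368545815; c=2·atan2(√a, √(1-a))=1.444167347; dist=6371·c=9200.790 ≈ 9200.8 km; running total=39040.2 km
Leg 4 bearing: y=sinΔλ·cosφ2=-0.88651699, x=cosφ1·sinφ2-sinφ1·cosφ2·cosΔλ=0.44512722; θ=atan2(y, x)=-63.3384° <0 so +360° → 296.6616° ≈ 296.7°
Leg 5: φ1=0.3386340, φ2=0.1133015, Δφ=-0.2253325, Δλ=1.7889276 rad; a=sin²(Δφ/2)+cosφ1·cosφ2·sin²(Δλ/2)=0.5826243990; c=2·atan2(√a, √(1-a))=1.736806599; dist=6371·c=11065.195 ≈ 11065.2 km; running total=50105.4 km
Leg 5 bearing: y=sinΔλ·cosφ2=0.97004374, x=cosφ1·sinφ2-sinφ1·cosφ2·cosΔλ=0.17806733; θ=atan2(y, x)=79.5982° ≈ 79.6°
Leg 6: φ1=0.1133015, φ2=0.2394033, Δφ=0.1261018, Δλ=1.6961319 rad; a=sin²(Δφ/2)+cosφ1·cosφ2·sin²(Δλ/2)=0.5469274054; c=2·atan2(√a, √(1-a))=1.664789477; dist=6371·c=10606.374 ≈ 10606.4 km; running total=60711.8 km
Leg 6 bearing: y=sinΔλ·cosφ2=0.96385913, x=cosφ1·sinφ2-sinφ1·cosφ2·cosΔλ=0.24933283; θ=atan2(y, x)=75.4966° ≈ 75.5°
Leg 7: φ1=0.2394033, φ2=0.5948239, Δφ=0.3554206, Δλ=-3.8187001 rad; a=sin²(Δφ/2)+cosφ1·cosφ2·sin²(Δλ/2)=0.7471202768; c=2·atan2(√a, √(1-a))=2.087757337; dist=6371·c=13301.102 ≈ 13301.1 km; running total=74012.9 km
Leg 7 bearing: y=sinΔλ·cosφ2=0.51893102, x=cosφ1·sinφ2-sinφ1·cosφ2·cosΔλ=0.69745027; θ=atan2(y, x)=36.6507° ≈ 36.7°

Leg 1: dist=14828.1 km, bearing=268.9°
Leg 2: dist=7992.1 km, bearing=0.5°
Leg 3: dist=7019.2 km, bearing=327.3°
Leg 4: dist=9200.8 km, bearing=296.7°
Leg 5: dist=11065.2 km, bearing=79.6°
Leg 6: dist=10606.4 km, bearing=75.5°
Leg 7: dist=13301.1 km, bearing=36.7°
Total: 74012.9 km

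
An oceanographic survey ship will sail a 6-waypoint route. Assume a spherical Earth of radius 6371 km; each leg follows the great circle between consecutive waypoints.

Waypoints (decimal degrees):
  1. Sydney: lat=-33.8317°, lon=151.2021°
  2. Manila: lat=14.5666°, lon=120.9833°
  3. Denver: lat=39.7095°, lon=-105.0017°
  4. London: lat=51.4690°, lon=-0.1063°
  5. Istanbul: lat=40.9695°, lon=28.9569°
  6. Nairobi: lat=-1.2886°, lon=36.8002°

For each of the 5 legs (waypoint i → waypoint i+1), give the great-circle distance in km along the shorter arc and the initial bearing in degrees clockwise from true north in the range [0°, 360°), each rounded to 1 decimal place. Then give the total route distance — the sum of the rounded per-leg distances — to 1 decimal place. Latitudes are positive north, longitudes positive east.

Leg 1: dist=6261.4 km, bearing=324.2°
Leg 2: dist=12331.1 km, bearing=36.3°
Leg 3: dist=7547.5 km, bearing=40.5°
Leg 4: dist=2499.4 km, bearing=106.4°
Leg 5: dist=4765.4 km, bearing=168.4°
Total: 33404.8 km

Leg 1: φ1=-0.5904746, φ2=0.2542351, Δφ=0.8447097, Δλ=-0.5274176 rad; a=sin²(Δφ/2)+cosφ1·cosφ2·sin²(Δλ/2)=0.2226520175; c=2·atan2(√a, √(1-a))=0.982798809; dist=6371·c=6261.411 ≈ 6261.4 km; running total=6261.4 km
Leg 1 bearing: y=sinΔλ·cosφ2=-0.48712529, x=cosφ1·sinφ2-sinφ1·cosφ2·cosΔλ=0.67455269; θ=atan2(y, x)=-35.8348° <0 so +360° → 324.1652° ≈ 324.2°
Leg 2: φ1=0.2542351, φ2=0.6930615, Δφ=0.4388264, Δλ=-3.9441823 rad; a=sin²(Δφ/2)+cosφ1·cosφ2·sin²(Δλ/2)=0.6783366454; c=2·atan2(√a, √(1-a))=1.935500876; dist=6371·c=12331.076 ≈ 12331.1 km; running total=18592.5 km
Leg 2 bearing: y=sinΔλ·cosφ2=0.55324360, x=cosφ1·sinφ2-sinφ1·cosφ2·cosΔλ=0.75279856; θ=atan2(y, x)=36.3128° ≈ 36.3°
Leg 3: φ1=0.6930615, φ2=0.8983035, Δφ=0.2052420, Δλ=1.8307701 rad; a=sin²(Δφ/2)+cosφ1·cosφ2·sin²(Δλ/2)=0.3116985461; c=2·atan2(√a, √(1-a))=1.184669858; dist=6371·c=7547.532 ≈ 7547.5 km; running total=26140.0 km
Leg 3 bearing: y=sinΔλ·cosφ2=0.60200522, x=cosφ1·sinφ2-sinφ1·cosφ2·cosΔλ=0.70410224; θ=atan2(y, x)=40.5303° ≈ 40.5°
Leg 4: φ1=0.8983035, φ2=0.7150527, Δφ=-0.1832508, Δλ=0.5072485 rad; a=sin²(Δφ/2)+cosφ1·cosφ2·sin²(Δλ/2)=0.0379842495; c=2·atan2(√a, √(1-a))=0.392301778; dist=6371·c=2499.355 ≈ 2499.4 km; running total=28639.4 km
Leg 4 bearing: y=sinΔλ·cosφ2=0.36678794, x=cosφ1·sinφ2-sinφ1·cosφ2·cosΔλ=-0.10785355; θ=atan2(y, x)=106.3859° ≈ 106.4°
Leg 5: φ1=0.7150527, φ2=-0.0224903, Δφ=-0.7375430, Δλ=0.1368914 rad; a=sin²(Δφ/2)+cosφ1·cosφ2·sin²(Δλ/2)=0.1334693631; c=2·atan2(√a, √(1-a))=0.747984428; dist=6371·c=4765.409 ≈ 4765.4 km; running total=33404.8 km
Leg 5 bearing: y=sinΔλ·cosφ2=0.13642976, x=cosφ1·sinφ2-sinφ1·cosφ2·cosΔλ=-0.66633932; θ=atan2(y, x)=168.4289° ≈ 168.4°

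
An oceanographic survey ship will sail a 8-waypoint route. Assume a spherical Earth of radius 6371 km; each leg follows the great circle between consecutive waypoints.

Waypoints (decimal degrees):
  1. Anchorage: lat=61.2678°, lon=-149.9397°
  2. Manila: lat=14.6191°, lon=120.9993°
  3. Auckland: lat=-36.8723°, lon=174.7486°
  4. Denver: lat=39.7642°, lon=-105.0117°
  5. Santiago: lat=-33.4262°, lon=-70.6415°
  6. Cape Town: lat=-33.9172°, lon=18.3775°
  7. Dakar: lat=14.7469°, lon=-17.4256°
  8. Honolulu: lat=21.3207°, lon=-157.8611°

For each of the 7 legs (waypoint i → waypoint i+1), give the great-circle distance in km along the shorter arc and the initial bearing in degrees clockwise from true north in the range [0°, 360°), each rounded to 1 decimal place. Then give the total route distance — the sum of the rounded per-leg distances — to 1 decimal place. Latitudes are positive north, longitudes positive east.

Leg 1: dist=8535.9 km, bearing=276.3°
Leg 2: dist=8024.3 km, bearing=137.3°
Leg 3: dist=11812.6 km, bearing=52.1°
Leg 4: dist=8872.7 km, bearing=151.4°
Leg 5: dist=7937.5 km, bearing=118.9°
Leg 6: dist=6606.6 km, bearing=318.9°
Leg 7: dist=14122.8 km, bearing=312.0°
Total: 65912.4 km

Leg 1: φ1=1.0693248, φ2=0.2551514, Δφ=-0.8141734, Δλ=4.7287776 rad; a=sin²(Δφ/2)+cosφ1·cosφ2·sin²(Δλ/2)=0.3855303216; c=2·atan2(√a, √(1-a))=1.339808366; dist=6371·c=8535.919 ≈ 8535.9 km; running total=8535.9 km
Leg 1 bearing: y=sinΔλ·cosφ2=-0.96749514, x=cosφ1·sinφ2-sinφ1·cosφ2·cosΔλ=0.10742400; θ=atan2(y, x)=-83.6642° <0 so +360° → 276.3358° ≈ 276.3°
Leg 2: φ1=0.2551514, φ2=-0.6435430, Δφ=-0.8986945, Δλ=0.9381023 rad; a=sin²(Δφ/2)+cosφ1·cosφ2·sin²(Δλ/2)=0.3468587782; c=2·atan2(√a, √(1-a))=1.259511000; dist=6371·c=8024.345 ≈ 8024.3 km; running total=16560.2 km
Leg 2 bearing: y=sinΔλ·cosφ2=0.64512962, x=cosφ1·sinφ2-sinφ1·cosφ2·cosΔλ=-0.69999917; θ=atan2(y, x)=137.3359° ≈ 137.3°
Leg 3: φ1=-0.6435430, φ2=0.6940162, Δφ=1.3375593, Δλ=-4.8827384 rad; a=sin²(Δφ/2)+cosφ1·cosφ2·sin²(Δλ/2)=0.6397762942; c=2·atan2(√a, √(1-a))=1.854124414; dist=6371·c=11812.627 ≈ 11812.6 km; running total=28372.8 km
Leg 3 bearing: y=sinΔλ·cosφ2=0.75755710, x=cosφ1·sinφ2-sinφ1·cosφ2·cosΔλ=0.58987930; θ=atan2(y, x)=52.0935° ≈ 52.1°
Leg 4: φ1=0.6940162, φ2=-0.5833972, Δφ=-1.2774135, Δλ=0.5998732 rad; a=sin²(Δφ/2)+cosφ1·cosφ2·sin²(Δλ/2)=0.4114080326; c=2·atan2(√a, √(1-a))=1.392671955; dist=6371·c=8872.713 ≈ 8872.7 km; running total=37245.5 km
Leg 4 bearing: y=sinΔλ·cosφ2=0.47116100, x=cosφ1·sinφ2-sinφ1·cosφ2·cosΔλ=-0.86406780; θ=atan2(y, x)=151.3971° ≈ 151.4°
Leg 5: φ1=-0.5833972, φ2=-0.5919668, Δφ=-0.0085696, Δλ=1.5536746 rad; a=sin²(Δφ/2)+cosφ1·cosφ2·sin²(Δλ/2)=0.3403821417; c=2·atan2(√a, √(1-a))=1.245873431; dist=6371·c=7937.460 ≈ 7937.5 km; running total=45183.0 km
Leg 5 bearing: y=sinΔλ·cosφ2=0.82972318, x=cosφ1·sinφ2-sinφ1·cosφ2·cosΔλ=-0.45787334; θ=atan2(y, x)=118.8916° ≈ 118.9°
Leg 6: φ1=-0.5919668, φ2=0.2573820, Δφ=0.8493488, Δλ=-0.6248820 rad; a=sin²(Δφ/2)+cosφ1·cosφ2·sin²(Δλ/2)=0.2455881087; c=2·atan2(√a, √(1-a))=1.036978400; dist=6371·c=6606.589 ≈ 6606.6 km; running total=51789.6 km
Leg 6 bearing: y=sinΔλ·cosφ2=-0.56573144, x=cosφ1·sinφ2-sinφ1·cosφ2·cosΔλ=0.64888080; θ=atan2(y, x)=-41.0838° <0 so +360° → 318.9162° ≈ 318.9°
Leg 7: φ1=0.2573820, φ2=0.3721164, Δφ=0.1147345, Δλ=-2.4510619 rad; a=sin²(Δφ/2)+cosφ1·cosφ2·sin²(Δλ/2)=0.8009699634; c=2·atan2(√a, √(1-a))=2.216724556; dist=6371·c=14122.752 ≈ 14122.8 km; running total=65912.4 km
Leg 7 bearing: y=sinΔλ·cosφ2=-0.59335380, x=cosφ1·sinφ2-sinφ1·cosφ2·cosΔλ=0.53441518; θ=atan2(y, x)=-47.9916° <0 so +360° → 312.0084° ≈ 312.0°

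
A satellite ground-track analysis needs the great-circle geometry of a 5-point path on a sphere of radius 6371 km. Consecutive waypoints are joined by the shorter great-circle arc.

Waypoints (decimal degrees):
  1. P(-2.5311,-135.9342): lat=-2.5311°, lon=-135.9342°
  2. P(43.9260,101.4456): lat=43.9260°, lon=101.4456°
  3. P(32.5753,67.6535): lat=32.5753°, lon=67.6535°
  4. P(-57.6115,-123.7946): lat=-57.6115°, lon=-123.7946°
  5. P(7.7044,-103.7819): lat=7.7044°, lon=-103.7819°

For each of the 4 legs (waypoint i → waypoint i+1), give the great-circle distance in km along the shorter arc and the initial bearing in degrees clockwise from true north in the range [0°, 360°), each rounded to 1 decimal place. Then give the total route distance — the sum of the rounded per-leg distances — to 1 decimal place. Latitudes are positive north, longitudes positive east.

Leg 1: φ1=-0.0441760, φ2=0.7666533, Δφ=0.8108294, Δλ=4.1430591 rad; a=sin²(Δφ/2)+cosφ1·cosφ2·sin²(Δλ/2)=0.7092568228; c=2·atan2(√a, √(1-a))=2.002604454; dist=6371·c=12758.593 ≈ 12758.6 km; running total=12758.6 km
Leg 1 bearing: y=sinΔλ·cosφ2=-0.60662802, x=cosφ1·sinφ2-sinφ1·cosφ2·cosΔλ=0.67590589; θ=atan2(y, x)=-41.9081° <0 so +360° → 318.0919° ≈ 318.1°
Leg 2: φ1=0.7666533, φ2=0.5685462, Δφ=-0.1981071, Δλ=-0.5897834 rad; a=sin²(Δφ/2)+cosφ1·cosφ2·sin²(Δλ/2)=0.0610467580; c=2·atan2(√a, √(1-a))=0.499323935; dist=6371·c=3181.193 ≈ 3181.2 km; running total=15939.8 km
Leg 2 bearing: y=sinΔλ·cosφ2=-0.46868518, x=cosφ1·sinφ2-sinφ1·cosφ2·cosΔλ=-0.09805308; θ=atan2(y, x)=-101.8164° <0 so +360° → 258.1836° ≈ 258.2°
Leg 3: φ1=0.5685462, φ2=-1.0055104, Δφ=-1.5740566, Δλ=-3.3413997 rad; a=sin²(Δφ/2)+cosφ1·cosφ2·sin²(Δλ/2)=0.9485300687; c=2·atan2(√a, √(1-a))=2.683867603; dist=6371·c=17098.920 ≈ 17098.9 km; running total=33038.7 km
Leg 3 bearing: y=sinΔλ·cosφ2=0.10631738, x=cosφ1·sinφ2-sinφ1·cosφ2·cosΔλ=-0.42892858; θ=atan2(y, x)=166.0788° ≈ 166.1°
Leg 4: φ1=-1.0055104, φ2=0.1344671, Δφ=1.1399775, Δλ=0.3492875 rad; a=sin²(Δφ/2)+cosφ1·cosφ2·sin²(Δλ/2)=0.3072188957; c=2·atan2(√a, √(1-a))=1.174979262; dist=6371·c=7485.793 ≈ 7485.8 km; running total=40524.5 km
Leg 4 bearing: y=sinΔλ·cosφ2=0.33913910, x=cosφ1·sinφ2-sinφ1·cosφ2·cosΔλ=0.85809467; θ=atan2(y, x)=21.5651° ≈ 21.6°

Leg 1: dist=12758.6 km, bearing=318.1°
Leg 2: dist=3181.2 km, bearing=258.2°
Leg 3: dist=17098.9 km, bearing=166.1°
Leg 4: dist=7485.8 km, bearing=21.6°
Total: 40524.5 km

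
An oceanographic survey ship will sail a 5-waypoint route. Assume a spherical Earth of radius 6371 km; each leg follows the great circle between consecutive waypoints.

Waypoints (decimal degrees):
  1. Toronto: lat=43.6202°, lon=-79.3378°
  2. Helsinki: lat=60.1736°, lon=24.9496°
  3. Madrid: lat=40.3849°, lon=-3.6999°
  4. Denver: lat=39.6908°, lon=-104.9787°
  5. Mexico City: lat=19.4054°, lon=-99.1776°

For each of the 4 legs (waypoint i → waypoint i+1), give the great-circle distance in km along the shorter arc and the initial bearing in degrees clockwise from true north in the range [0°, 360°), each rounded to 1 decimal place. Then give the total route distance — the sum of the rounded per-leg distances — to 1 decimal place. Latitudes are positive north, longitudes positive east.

Leg 1: dist=6600.6 km, bearing=34.1°
Leg 2: dist=2951.9 km, bearing=234.8°
Leg 3: dist=8072.0 km, bearing=307.7°
Leg 4: dist=2323.0 km, bearing=164.5°
Total: 19947.5 km

Leg 1: φ1=0.7613161, φ2=1.0502274, Δφ=0.2889113, Δλ=1.8201585 rad; a=sin²(Δφ/2)+cosφ1·cosφ2·sin²(Δλ/2)=0.2451835065; c=2·atan2(√a, √(1-a))=1.036038155; dist=6371·c=6600.599 ≈ 6600.6 km; running total=6600.6 km
Leg 1 bearing: y=sinΔλ·cosφ2=0.48198999, x=cosφ1·sinφ2-sinφ1·cosφ2·cosΔλ=0.71271303; θ=atan2(y, x)=34.0695° ≈ 34.1°
Leg 2: φ1=1.0502274, φ2=0.7048495, Δφ=-0.3453780, Δλ=-0.5000281 rad; a=sin²(Δφ/2)+cosφ1·cosφ2·sin²(Δλ/2)=0.0527179481; c=2·atan2(√a, √(1-a))=0.463341369; dist=6371·c=2951.948 ≈ 2951.9 km; running total=9552.5 km
Leg 2 bearing: y=sinΔλ·cosφ2=-0.36520158, x=cosφ1·sinφ2-sinφ1·cosφ2·cosΔλ=-0.25764874; θ=atan2(y, x)=-125.2029° <0 so +360° → 234.7971° ≈ 234.8°
Leg 3: φ1=0.7048495, φ2=0.6927351, Δφ=-0.0121143, Δλ=-1.7676485 rad; a=sin²(Δφ/2)+cosφ1·cosφ2·sin²(Δλ/2)=0.3504243439; c=2·atan2(√a, √(1-a))=1.266993215; dist=6371·c=8072.014 ≈ 8072.0 km; running total=17624.5 km
Leg 3 bearing: y=sinΔλ·cosφ2=-0.75464079, x=cosφ1·sinφ2-sinφ1·cosφ2·cosΔλ=0.58397412; θ=atan2(y, x)=-52.2657° <0 so +360° → 307.7343° ≈ 307.7°
Leg 4: φ1=0.6927351, φ2=0.3386881, Δφ=-0.3540470, Δλ=0.1012483 rad; a=sin²(Δφ/2)+cosφ1·cosφ2·sin²(Δλ/2)=0.0328698087; c=2·atan2(√a, √(1-a))=0.364617061; dist=6371·c=2322.975 ≈ 2323.0 km; running total=19947.5 km
Leg 4 bearing: y=sinΔλ·cosφ2=0.09533344, x=cosφ1·sinφ2-sinφ1·cosφ2·cosΔλ=-0.34361181; θ=atan2(y, x)=164.4936° ≈ 164.5°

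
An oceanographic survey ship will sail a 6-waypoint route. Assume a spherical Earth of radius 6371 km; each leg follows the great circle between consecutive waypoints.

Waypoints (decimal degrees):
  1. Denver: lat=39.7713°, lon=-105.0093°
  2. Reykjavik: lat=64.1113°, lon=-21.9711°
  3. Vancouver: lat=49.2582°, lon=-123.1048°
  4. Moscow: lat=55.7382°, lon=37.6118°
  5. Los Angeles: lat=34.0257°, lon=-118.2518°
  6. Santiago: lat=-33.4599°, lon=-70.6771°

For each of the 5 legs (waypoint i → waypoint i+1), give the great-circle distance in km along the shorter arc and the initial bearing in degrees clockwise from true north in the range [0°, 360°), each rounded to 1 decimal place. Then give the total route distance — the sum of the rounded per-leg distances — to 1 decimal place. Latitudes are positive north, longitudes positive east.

Leg 1: dist=5777.8 km, bearing=33.4°
Leg 2: dist=5693.2 km, bearing=304.7°
Leg 3: dist=8203.7 km, bearing=11.2°
Leg 4: dist=9773.9 km, bearing=340.2°
Leg 5: dist=8997.1 km, bearing=141.4°
Total: 38445.7 km

Leg 1: φ1=0.6941401, φ2=1.1189533, Δφ=0.4248131, Δλ=1.4492900 rad; a=sin²(Δφ/2)+cosφ1·cosφ2·sin²(Δλ/2)=0.1918996491; c=2·atan2(√a, √(1-a))=0.906886740; dist=6371·c=5777.775 ≈ 5777.8 km; running total=5777.8 km
Leg 1 bearing: y=sinΔλ·cosφ2=0.43340522, x=cosφ1·sinφ2-sinφ1·cosφ2·cosΔλ=0.65761434; θ=atan2(y, x)=33.3872° ≈ 33.4°
Leg 2: φ1=1.1189533, φ2=0.8597178, Δφ=-0.2592355, Δλ=-1.7651160 rad; a=sin²(Δφ/2)+cosφ1·cosφ2·sin²(Δλ/2)=0.1867017148; c=2·atan2(√a, √(1-a))=0.893617868; dist=6371·c=5693.239 ≈ 5693.2 km; running total=11471.0 km
Leg 2 bearing: y=sinΔλ·cosφ2=-0.64036794, x=cosφ1·sinφ2-sinφ1·cosφ2·cosΔλ=0.44419099; θ=atan2(y, x)=-55.2529° <0 so +360° → 304.7471° ≈ 304.7°
Leg 3: φ1=0.8597178, φ2=0.9728151, Δφ=0.1130973, Δλ=2.8050338 rad; a=sin²(Δφ/2)+cosφ1·cosφ2·sin²(Δλ/2)=0.3603138987; c=2·atan2(√a, √(1-a))=1.287656111; dist=6371·c=8203.657 ≈ 8203.7 km; running total=19674.7 km
Leg 3 bearing: y=sinΔλ·cosφ2=0.18591744, x=cosφ1·sinφ2-sinφ1·cosφ2·cosΔλ=0.94201161; θ=atan2(y, x)=11.1645° ≈ 11.2°
Leg 4: φ1=0.9728151, φ2=0.5938605, Δφ=-0.3789546, Δλ=-2.7203330 rad; a=sin²(Δφ/2)+cosφ1·cosφ2·sin²(Δλ/2)=0.4816646040; c=2·atan2(√a, √(1-a))=1.534117311; dist=6371·c=9773.861 ≈ 9773.9 km; running total=29448.6 km
Leg 4 bearing: y=sinΔλ·cosφ2=-0.33889940, x=cosφ1·sinφ2-sinφ1·cosφ2·cosΔλ=0.94010768; θ=atan2(y, x)=-19.8237° <0 so +360° → 340.1763° ≈ 340.2°
Leg 5: φ1=0.5938605, φ2=-0.5839854, Δφ=-1.1778459, Δλ=0.8303352 rad; a=sin²(Δφ/2)+cosφ1·cosφ2·sin²(Δλ/2)=0.4210285922; c=2·atan2(√a, √(1-a))=1.412189356; dist=6371·c=8997.058 ≈ 8997.1 km; running total=38445.7 km
Leg 5 bearing: y=sinΔλ·cosφ2=0.61582408, x=cosφ1·sinφ2-sinφ1·cosφ2·cosΔλ=-0.77189039; θ=atan2(y, x)=141.4167° ≈ 141.4°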